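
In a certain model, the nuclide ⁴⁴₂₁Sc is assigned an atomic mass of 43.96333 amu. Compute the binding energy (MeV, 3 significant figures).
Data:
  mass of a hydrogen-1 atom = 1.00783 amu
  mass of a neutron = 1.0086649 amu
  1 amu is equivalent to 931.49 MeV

Total constituent mass: 21 × 1.00783 + 23 × 1.0086649 = 44.3637227 amu
Mass defect Δm = 44.3637227 − 43.96333 = 0.4003927 amu
Binding energy = Δm·c² = 0.4003927 × 931.49 MeV/amu = 372.962 MeV

373 MeV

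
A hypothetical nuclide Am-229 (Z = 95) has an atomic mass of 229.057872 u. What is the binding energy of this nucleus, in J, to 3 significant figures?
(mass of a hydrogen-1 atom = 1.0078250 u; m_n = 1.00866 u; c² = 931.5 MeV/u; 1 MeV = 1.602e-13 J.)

2.75e-10 J

Total constituent mass: 95 × 1.0078250 + 134 × 1.00866 = 230.9038150 u
Mass defect Δm = 230.9038150 − 229.057872 = 1.8459430 u
Binding energy = Δm·c² = 1.8459430 × 931.5 MeV/u = 1719.50 MeV
In joules: 1719.50 MeV × 1.602e-13 J/MeV = 2.7546e-10 J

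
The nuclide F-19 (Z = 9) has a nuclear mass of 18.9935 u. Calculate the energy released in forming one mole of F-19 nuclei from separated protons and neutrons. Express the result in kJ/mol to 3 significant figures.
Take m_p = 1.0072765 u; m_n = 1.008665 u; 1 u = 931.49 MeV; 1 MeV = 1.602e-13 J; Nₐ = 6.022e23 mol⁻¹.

1.43e+10 kJ/mol

Mass of separated nucleons = 9(1.0072765) + 10(1.008665) = 9.0654885 + 10.086650 = 19.1521385 u
Δm = 19.1521385 − 18.9935 = 0.1586385 u
Binding energy = Δm·c² = 0.1586385 × 931.49 MeV/u = 147.770 MeV
Per nucleus in joules: 147.770 MeV × 1.602e-13 J/MeV = 2.3673e-11 J
Per mole: 2.3673e-11 J × 6.022e23 mol⁻¹ = 1.4256e+13 J/mol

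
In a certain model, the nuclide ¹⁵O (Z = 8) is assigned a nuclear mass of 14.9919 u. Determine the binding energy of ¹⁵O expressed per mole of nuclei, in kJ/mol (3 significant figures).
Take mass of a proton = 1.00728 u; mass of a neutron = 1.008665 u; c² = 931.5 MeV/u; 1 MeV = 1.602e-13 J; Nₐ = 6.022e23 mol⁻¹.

Z = 8, so N = A − Z = 15 − 8 = 7.
Mass of separated nucleons = 8(1.00728) + 7(1.008665) = 8.05824 + 7.060655 = 15.118895 u
Mass defect Δm = 15.118895 − 14.9919 = 0.126995 u
E_B = 0.126995 × 931.5 = 118.296 MeV
Per nucleus in joules: 118.296 MeV × 1.602e-13 J/MeV = 1.8951e-11 J
Per mole: 1.8951e-11 J × 6.022e23 mol⁻¹ = 1.1412e+13 J/mol

1.14e+10 kJ/mol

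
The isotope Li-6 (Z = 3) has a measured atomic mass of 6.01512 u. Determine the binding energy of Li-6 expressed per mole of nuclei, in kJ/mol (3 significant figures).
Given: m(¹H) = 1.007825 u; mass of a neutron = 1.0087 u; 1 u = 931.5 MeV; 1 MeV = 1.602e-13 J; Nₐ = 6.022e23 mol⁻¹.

Mass of separated nucleons = 3(1.007825) + 3(1.0087) = 3.023475 + 3.0261 = 6.049575 u
Δm = 6.049575 − 6.01512 = 0.034455 u
Converting to energy: 0.034455 u × 931.5 MeV/u = 32.0948 MeV
Per nucleus in joules: 32.0948 MeV × 1.602e-13 J/MeV = 5.1416e-12 J
Per mole: 5.1416e-12 J × 6.022e23 mol⁻¹ = 3.0963e+12 J/mol

3.10e+09 kJ/mol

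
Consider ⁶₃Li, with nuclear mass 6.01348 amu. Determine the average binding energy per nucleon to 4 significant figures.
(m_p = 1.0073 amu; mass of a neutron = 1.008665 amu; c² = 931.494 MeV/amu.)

Mass of separated nucleons = 3(1.0073) + 3(1.008665) = 3.0219 + 3.025995 = 6.047895 amu
Δm = 6.047895 − 6.01348 = 0.034415 amu
E_B = 0.034415 × 931.494 = 32.0574 MeV
Dividing by A = 6 gives 5.343 MeV per nucleon.

5.343 MeV/nucleon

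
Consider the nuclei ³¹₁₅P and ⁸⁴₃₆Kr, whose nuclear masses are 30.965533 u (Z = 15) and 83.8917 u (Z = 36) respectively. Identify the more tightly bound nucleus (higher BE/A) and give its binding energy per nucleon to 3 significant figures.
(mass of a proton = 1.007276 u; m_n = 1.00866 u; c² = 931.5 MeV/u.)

⁸⁴₃₆Kr; 8.72 MeV/nucleon

³¹₁₅P: Σm = 15(1.007276) + 16(1.00866) = 31.247700 u; Δm = 0.282167 u; E_B = 262.84 MeV; E_B/A = 8.479 MeV
⁸⁴₃₆Kr: Σm = 36(1.007276) + 48(1.00866) = 84.677616 u; Δm = 0.785916 u; E_B = 732.08 MeV; E_B/A = 8.715 MeV
⁸⁴₃₆Kr has the higher binding energy per nucleon, so it is the more tightly bound nucleus.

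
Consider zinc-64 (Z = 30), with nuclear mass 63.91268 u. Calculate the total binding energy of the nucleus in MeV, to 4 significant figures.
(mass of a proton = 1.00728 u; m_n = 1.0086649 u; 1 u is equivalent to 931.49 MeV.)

Z = 30, so N = A − Z = 64 − 30 = 34.
Total constituent mass: 30 × 1.00728 + 34 × 1.0086649 = 64.5130066 u
Δm = 64.5130066 − 63.91268 = 0.6003266 u
Binding energy = Δm·c² = 0.6003266 × 931.49 MeV/u = 559.198 MeV

559.2 MeV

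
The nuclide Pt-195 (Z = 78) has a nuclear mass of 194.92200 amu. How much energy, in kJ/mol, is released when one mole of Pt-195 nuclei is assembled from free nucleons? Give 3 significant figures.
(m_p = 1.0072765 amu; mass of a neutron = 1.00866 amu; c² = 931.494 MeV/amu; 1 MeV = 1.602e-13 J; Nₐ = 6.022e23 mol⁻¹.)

Z = 78, so N = A − Z = 195 − 78 = 117.
Mass of separated nucleons = 78(1.0072765) + 117(1.00866) = 78.5675670 + 118.01322 = 196.5807870 amu
Δm = 196.5807870 − 194.92200 = 1.6587870 amu
E_B = 1.6587870 × 931.494 = 1545.15 MeV
Per nucleus in joules: 1545.15 MeV × 1.602e-13 J/MeV = 2.4753e-10 J
Per mole: 2.4753e-10 J × 6.022e23 mol⁻¹ = 1.4906e+14 J/mol

1.49e+11 kJ/mol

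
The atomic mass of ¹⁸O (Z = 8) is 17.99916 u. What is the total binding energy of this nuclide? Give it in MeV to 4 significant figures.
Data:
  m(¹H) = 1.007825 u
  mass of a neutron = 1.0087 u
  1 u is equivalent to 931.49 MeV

140.1 MeV

Total constituent mass: 8 × 1.007825 + 10 × 1.0087 = 18.149600 u
Δm = 18.149600 − 17.99916 = 0.150440 u
Converting to energy: 0.150440 u × 931.49 MeV/u = 140.133 MeV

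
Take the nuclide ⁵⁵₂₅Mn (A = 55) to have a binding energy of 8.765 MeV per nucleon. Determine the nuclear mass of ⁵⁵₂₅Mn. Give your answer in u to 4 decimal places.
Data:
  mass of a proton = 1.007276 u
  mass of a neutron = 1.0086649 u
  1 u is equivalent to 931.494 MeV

Total binding energy = 55 × 8.765 = 482.075 MeV
Mass defect = 482.075 MeV / (931.494 MeV/u) = 0.517529 u
Constituent mass = 25(1.007276) + 30(1.0086649) = 55.4418470 u
Nuclear mass = 55.4418470 − 0.517529 = 54.9243180 u ≈ 54.9243 u (to 4 decimal places)

54.9243 u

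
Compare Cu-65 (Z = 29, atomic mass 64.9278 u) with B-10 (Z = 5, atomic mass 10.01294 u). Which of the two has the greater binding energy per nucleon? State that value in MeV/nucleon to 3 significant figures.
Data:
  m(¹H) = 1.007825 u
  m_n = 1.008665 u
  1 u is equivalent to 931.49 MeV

Cu-65: Σm = 29(1.007825) + 36(1.008665) = 65.538865 u; Δm = 0.611065 u; E_B = 569.20 MeV; E_B/A = 8.757 MeV
B-10: Σm = 5(1.007825) + 5(1.008665) = 10.082450 u; Δm = 0.069510 u; E_B = 64.748 MeV; E_B/A = 6.4748 MeV
Cu-65 has the higher binding energy per nucleon, so it is the more tightly bound nucleus.

Cu-65; 8.76 MeV/nucleon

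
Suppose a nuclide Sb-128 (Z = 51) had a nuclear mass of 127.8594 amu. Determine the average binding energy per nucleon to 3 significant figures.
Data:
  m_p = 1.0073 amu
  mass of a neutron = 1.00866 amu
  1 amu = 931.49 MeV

8.59 MeV/nucleon

Mass of separated nucleons = 51(1.0073) + 77(1.00866) = 51.3723 + 77.66682 = 129.03912 amu
The mass defect is 129.03912 − 127.8594 = 1.17972 amu.
Converting to energy: 1.17972 amu × 931.49 MeV/amu = 1098.90 MeV
Per nucleon: 1098.90 / 128 = 8.585 MeV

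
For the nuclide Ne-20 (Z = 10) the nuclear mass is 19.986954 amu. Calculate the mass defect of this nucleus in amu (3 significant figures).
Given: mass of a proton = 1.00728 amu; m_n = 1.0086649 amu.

0.172 amu

Z = 10, so N = A − Z = 20 − 10 = 10.
Mass of separated nucleons = 10(1.00728) + 10(1.0086649) = 10.07280 + 10.0866490 = 20.1594490 amu
Mass defect Δm = 20.1594490 − 19.986954 = 0.1724950 amu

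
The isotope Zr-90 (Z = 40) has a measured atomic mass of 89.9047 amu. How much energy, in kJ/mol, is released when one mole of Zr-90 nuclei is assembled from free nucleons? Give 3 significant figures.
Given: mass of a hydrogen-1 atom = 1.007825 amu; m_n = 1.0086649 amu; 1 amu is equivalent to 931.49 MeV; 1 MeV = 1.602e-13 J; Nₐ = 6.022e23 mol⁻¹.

7.56e+10 kJ/mol

Mass of separated nucleons = 40(1.007825) + 50(1.0086649) = 40.313000 + 50.4332450 = 90.7462450 amu
Δm = 90.7462450 − 89.9047 = 0.8415450 amu
Binding energy = Δm·c² = 0.8415450 × 931.49 MeV/amu = 783.891 MeV
Per nucleus in joules: 783.891 MeV × 1.602e-13 J/MeV = 1.2558e-10 J
Per mole: 1.2558e-10 J × 6.022e23 mol⁻¹ = 7.5624e+13 J/mol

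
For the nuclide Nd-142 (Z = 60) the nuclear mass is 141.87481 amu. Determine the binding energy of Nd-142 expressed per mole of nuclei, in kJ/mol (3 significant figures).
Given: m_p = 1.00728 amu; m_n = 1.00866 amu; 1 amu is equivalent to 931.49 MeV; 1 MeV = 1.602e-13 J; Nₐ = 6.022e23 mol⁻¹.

1.14e+11 kJ/mol

Total constituent mass: 60 × 1.00728 + 82 × 1.00866 = 143.14692 amu
Δm = 143.14692 − 141.87481 = 1.27211 amu
Binding energy = Δm·c² = 1.27211 × 931.49 MeV/amu = 1184.96 MeV
Per nucleus in joules: 1184.96 MeV × 1.602e-13 J/MeV = 1.8983e-10 J
Per mole: 1.8983e-10 J × 6.022e23 mol⁻¹ = 1.1432e+14 J/mol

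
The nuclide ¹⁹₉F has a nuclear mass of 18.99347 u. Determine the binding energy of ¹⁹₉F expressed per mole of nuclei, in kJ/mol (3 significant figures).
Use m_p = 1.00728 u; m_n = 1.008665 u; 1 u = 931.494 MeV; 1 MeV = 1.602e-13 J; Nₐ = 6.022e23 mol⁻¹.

1.43e+10 kJ/mol

Mass of separated nucleons = 9(1.00728) + 10(1.008665) = 9.06552 + 10.086650 = 19.152170 u
The mass defect is 19.152170 − 18.99347 = 0.158700 u.
Converting to energy: 0.158700 u × 931.494 MeV/u = 147.828 MeV
Per nucleus in joules: 147.828 MeV × 1.602e-13 J/MeV = 2.3682e-11 J
Per mole: 2.3682e-11 J × 6.022e23 mol⁻¹ = 1.4261e+13 J/mol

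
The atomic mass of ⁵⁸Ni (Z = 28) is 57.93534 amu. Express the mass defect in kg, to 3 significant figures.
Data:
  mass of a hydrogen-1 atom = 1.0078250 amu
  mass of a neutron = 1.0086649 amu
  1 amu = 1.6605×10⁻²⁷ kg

With 28 protons and 30 neutrons (A = 58):
Σm = 28·m(¹H) + 30·m_n = 28.2191000 + 30.2599470 = 58.4790470 amu
Δm = 58.4790470 − 57.93534 = 0.5437070 amu
In SI units: 0.5437070 amu × 1.6605×10⁻²⁷ kg/amu = 9.0283e-28 kg

9.03e-28 kg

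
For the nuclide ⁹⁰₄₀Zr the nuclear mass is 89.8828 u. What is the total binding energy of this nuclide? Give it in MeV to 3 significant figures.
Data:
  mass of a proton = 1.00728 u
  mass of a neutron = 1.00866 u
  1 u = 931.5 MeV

With 40 protons and 50 neutrons (A = 90):
Mass of separated nucleons = 40(1.00728) + 50(1.00866) = 40.29120 + 50.43300 = 90.72420 u
Δm = 90.72420 − 89.8828 = 0.84140 u
E_B = 0.84140 × 931.5 = 783.764 MeV

784 MeV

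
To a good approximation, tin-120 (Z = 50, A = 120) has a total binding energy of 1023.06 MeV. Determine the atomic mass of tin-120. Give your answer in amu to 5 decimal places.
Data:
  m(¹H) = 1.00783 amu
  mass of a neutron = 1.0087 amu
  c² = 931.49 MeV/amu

119.90220 amu

Mass defect = 1023.06 MeV / (931.49 MeV/amu) = 1.0983049 amu
Constituent mass = 50(1.00783) + 70(1.0087) = 121.00050 amu
Atomic mass = 121.00050 − 1.0983049 = 119.9021951 amu ≈ 119.90220 amu (to 5 decimal places)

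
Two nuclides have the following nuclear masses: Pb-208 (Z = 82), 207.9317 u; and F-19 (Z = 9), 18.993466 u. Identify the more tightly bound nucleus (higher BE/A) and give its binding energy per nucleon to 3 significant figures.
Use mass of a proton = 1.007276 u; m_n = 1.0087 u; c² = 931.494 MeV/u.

Pb-208; 7.89 MeV/nucleon

Pb-208: Σm = 82(1.007276) + 126(1.0087) = 209.692832 u; Δm = 1.761132 u; E_B = 1640.5 MeV; E_B/A = 7.887 MeV
F-19: Σm = 9(1.007276) + 10(1.0087) = 19.152484 u; Δm = 0.159018 u; E_B = 148.12 MeV; E_B/A = 7.796 MeV
Pb-208 has the higher binding energy per nucleon, so it is the more tightly bound nucleus.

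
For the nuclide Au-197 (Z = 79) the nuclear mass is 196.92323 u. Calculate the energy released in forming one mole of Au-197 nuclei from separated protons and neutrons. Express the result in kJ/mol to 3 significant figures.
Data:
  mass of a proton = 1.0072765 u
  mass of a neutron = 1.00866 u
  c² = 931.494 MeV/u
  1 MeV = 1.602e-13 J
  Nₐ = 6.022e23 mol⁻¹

1.50e+11 kJ/mol

Σm = 79·m_p + 118·m_n = 79.5748435 + 119.02188 = 198.5967235 u
The mass defect is 198.5967235 − 196.92323 = 1.6734935 u.
E_B = 1.6734935 × 931.494 = 1558.85 MeV
Per nucleus in joules: 1558.85 MeV × 1.602e-13 J/MeV = 2.4973e-10 J
Per mole: 2.4973e-10 J × 6.022e23 mol⁻¹ = 1.5039e+14 J/mol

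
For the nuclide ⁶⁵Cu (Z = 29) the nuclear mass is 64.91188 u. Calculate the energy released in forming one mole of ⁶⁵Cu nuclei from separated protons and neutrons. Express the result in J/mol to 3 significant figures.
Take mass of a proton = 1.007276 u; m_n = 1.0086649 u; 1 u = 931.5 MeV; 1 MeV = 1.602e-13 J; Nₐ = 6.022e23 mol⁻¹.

5.49e+13 J/mol

Total constituent mass: 29 × 1.007276 + 36 × 1.0086649 = 65.5229404 u
Δm = 65.5229404 − 64.91188 = 0.6110604 u
E_B = 0.6110604 × 931.5 = 569.203 MeV
Per nucleus in joules: 569.203 MeV × 1.602e-13 J/MeV = 9.1186e-11 J
Per mole: 9.1186e-11 J × 6.022e23 mol⁻¹ = 5.4912e+13 J/mol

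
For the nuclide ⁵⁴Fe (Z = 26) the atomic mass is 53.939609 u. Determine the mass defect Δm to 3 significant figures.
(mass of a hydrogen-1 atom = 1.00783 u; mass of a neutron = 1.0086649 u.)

0.507 u

With 26 protons and 28 neutrons (A = 54):
Mass of separated nucleons = 26(1.00783) + 28(1.0086649) = 26.20358 + 28.2426172 = 54.4461972 u
The mass defect is 54.4461972 − 53.939609 = 0.5065882 u.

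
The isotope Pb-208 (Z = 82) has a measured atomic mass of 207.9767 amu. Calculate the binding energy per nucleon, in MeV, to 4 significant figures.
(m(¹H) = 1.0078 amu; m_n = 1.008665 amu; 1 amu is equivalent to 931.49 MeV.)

Mass of separated nucleons = 82(1.0078) + 126(1.008665) = 82.6396 + 127.091790 = 209.731390 amu
The mass defect is 209.731390 − 207.9767 = 1.754690 amu.
Converting to energy: 1.754690 amu × 931.49 MeV/amu = 1634.48 MeV
Per nucleon: 1634.48 / 208 = 7.858 MeV

7.858 MeV/nucleon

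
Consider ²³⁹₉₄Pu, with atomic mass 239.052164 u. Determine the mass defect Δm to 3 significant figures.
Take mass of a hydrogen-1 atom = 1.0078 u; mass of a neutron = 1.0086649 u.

The nucleus contains 94 protons and 239 − 94 = 145 neutrons.
Mass of separated nucleons = 94(1.0078) + 145(1.0086649) = 94.7332 + 146.2564105 = 240.9896105 u
The mass defect is 240.9896105 − 239.052164 = 1.9374465 u.

1.94 u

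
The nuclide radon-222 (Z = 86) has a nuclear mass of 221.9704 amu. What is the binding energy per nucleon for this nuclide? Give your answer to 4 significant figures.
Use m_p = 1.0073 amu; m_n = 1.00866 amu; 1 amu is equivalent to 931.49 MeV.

7.700 MeV/nucleon

Z = 86, so N = A − Z = 222 − 86 = 136.
Mass of separated nucleons = 86(1.0073) + 136(1.00866) = 86.6278 + 137.17776 = 223.80556 amu
Mass defect Δm = 223.80556 − 221.9704 = 1.83516 amu
E_B = 1.83516 × 931.49 = 1709.43 MeV
BE/A = 1709.43 MeV / 222 = 7.700 MeV/nucleon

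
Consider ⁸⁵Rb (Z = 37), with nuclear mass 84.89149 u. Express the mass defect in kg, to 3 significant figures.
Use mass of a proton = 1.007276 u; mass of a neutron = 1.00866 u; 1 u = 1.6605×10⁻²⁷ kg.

Total constituent mass: 37 × 1.007276 + 48 × 1.00866 = 85.684892 u
The mass defect is 85.684892 − 84.89149 = 0.793402 u.
In SI units: 0.793402 u × 1.6605×10⁻²⁷ kg/u = 1.3174e-27 kg

1.32e-27 kg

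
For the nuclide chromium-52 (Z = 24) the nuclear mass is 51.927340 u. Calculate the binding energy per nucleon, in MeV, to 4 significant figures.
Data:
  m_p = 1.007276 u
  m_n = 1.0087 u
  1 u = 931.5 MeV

8.793 MeV/nucleon

With 24 protons and 28 neutrons (A = 52):
Total constituent mass: 24 × 1.007276 + 28 × 1.0087 = 52.418224 u
The mass defect is 52.418224 − 51.927340 = 0.490884 u.
E_B = 0.490884 × 931.5 = 457.258 MeV
Per nucleon: 457.258 / 52 = 8.793 MeV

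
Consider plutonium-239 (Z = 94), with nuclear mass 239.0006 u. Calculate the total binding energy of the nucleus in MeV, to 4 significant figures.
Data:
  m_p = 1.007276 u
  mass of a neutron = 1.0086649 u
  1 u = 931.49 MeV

The nucleus contains 94 protons and 239 − 94 = 145 neutrons.
Mass of separated nucleons = 94(1.007276) + 145(1.0086649) = 94.683944 + 146.2564105 = 240.9403545 u
Δm = 240.9403545 − 239.0006 = 1.9397545 u
E_B = 1.9397545 × 931.49 = 1806.86 MeV

1807 MeV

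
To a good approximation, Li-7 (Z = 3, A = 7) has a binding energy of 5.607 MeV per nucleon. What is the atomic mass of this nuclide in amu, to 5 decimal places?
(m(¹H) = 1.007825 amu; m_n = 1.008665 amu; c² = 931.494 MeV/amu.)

Total binding energy = 7 × 5.607 = 39.249 MeV
Mass defect = 39.249 MeV / (931.494 MeV/amu) = 0.0421355 amu
Constituent mass = 3(1.007825) + 4(1.008665) = 7.058135 amu
Atomic mass = 7.058135 − 0.0421355 = 7.0159995 amu ≈ 7.01600 amu (to 5 decimal places)

7.01600 amu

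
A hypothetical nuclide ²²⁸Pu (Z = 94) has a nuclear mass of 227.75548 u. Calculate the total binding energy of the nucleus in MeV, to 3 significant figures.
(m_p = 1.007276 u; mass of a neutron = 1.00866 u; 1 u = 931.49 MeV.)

1950 MeV

The nucleus contains 94 protons and 228 − 94 = 134 neutrons.
Σm = 94·m_p + 134·m_n = 94.683944 + 135.16044 = 229.844384 u
The mass defect is 229.844384 − 227.75548 = 2.088904 u.
E_B = 2.088904 × 931.49 = 1945.79 MeV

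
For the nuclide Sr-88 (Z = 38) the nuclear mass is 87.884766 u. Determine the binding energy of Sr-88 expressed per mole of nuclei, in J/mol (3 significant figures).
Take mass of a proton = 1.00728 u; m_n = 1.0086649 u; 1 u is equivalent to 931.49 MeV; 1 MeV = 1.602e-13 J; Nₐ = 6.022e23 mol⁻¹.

Σm = 38·m_p + 50·m_n = 38.27664 + 50.4332450 = 88.7098850 u
Δm = 88.7098850 − 87.884766 = 0.8251190 u
Binding energy = Δm·c² = 0.8251190 × 931.49 MeV/u = 768.590 MeV
Per nucleus in joules: 768.590 MeV × 1.602e-13 J/MeV = 1.2313e-10 J
Per mole: 1.2313e-10 J × 6.022e23 mol⁻¹ = 7.4149e+13 J/mol

7.41e+13 J/mol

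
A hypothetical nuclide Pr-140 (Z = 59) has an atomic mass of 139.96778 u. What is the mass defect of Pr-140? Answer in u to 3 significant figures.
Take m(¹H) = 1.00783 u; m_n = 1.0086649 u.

The nucleus contains 59 protons and 140 − 59 = 81 neutrons.
Total constituent mass: 59 × 1.00783 + 81 × 1.0086649 = 141.1638269 u
The mass defect is 141.1638269 − 139.96778 = 1.1960469 u.

1.20 u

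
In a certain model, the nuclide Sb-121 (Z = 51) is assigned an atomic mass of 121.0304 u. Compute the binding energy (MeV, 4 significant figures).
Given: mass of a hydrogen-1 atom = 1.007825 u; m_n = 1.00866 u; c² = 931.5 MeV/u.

908.1 MeV

With 51 protons and 70 neutrons (A = 121):
Mass of separated nucleons = 51(1.007825) + 70(1.00866) = 51.399075 + 70.60620 = 122.005275 u
The mass defect is 122.005275 − 121.0304 = 0.974875 u.
Converting to energy: 0.974875 u × 931.5 MeV/u = 908.096 MeV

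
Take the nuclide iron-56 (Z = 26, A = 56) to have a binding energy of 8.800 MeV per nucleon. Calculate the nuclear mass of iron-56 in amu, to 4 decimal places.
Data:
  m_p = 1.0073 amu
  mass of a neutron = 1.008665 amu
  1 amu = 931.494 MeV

Total binding energy = 56 × 8.800 = 492.800 MeV
Mass defect = 492.800 MeV / (931.494 MeV/amu) = 0.529043 amu
Constituent mass = 26(1.0073) + 30(1.008665) = 56.449750 amu
Nuclear mass = 56.449750 − 0.529043 = 55.920707 amu ≈ 55.9207 amu (to 4 decimal places)

55.9207 amu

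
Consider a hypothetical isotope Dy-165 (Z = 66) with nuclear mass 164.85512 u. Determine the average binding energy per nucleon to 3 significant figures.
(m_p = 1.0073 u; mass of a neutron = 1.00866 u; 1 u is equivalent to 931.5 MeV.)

8.38 MeV/nucleon

Σm = 66·m_p + 99·m_n = 66.4818 + 99.85734 = 166.33914 u
Δm = 166.33914 − 164.85512 = 1.48402 u
Converting to energy: 1.48402 u × 931.5 MeV/u = 1382.36 MeV
BE/A = 1382.36 MeV / 165 = 8.378 MeV/nucleon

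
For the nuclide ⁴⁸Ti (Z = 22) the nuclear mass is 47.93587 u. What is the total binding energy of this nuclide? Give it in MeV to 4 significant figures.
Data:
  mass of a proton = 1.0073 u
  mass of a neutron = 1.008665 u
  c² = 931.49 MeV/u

Z = 22, so N = A − Z = 48 − 22 = 26.
Mass of separated nucleons = 22(1.0073) + 26(1.008665) = 22.1606 + 26.225290 = 48.385890 u
The mass defect is 48.385890 − 47.93587 = 0.450020 u.
Converting to energy: 0.450020 u × 931.49 MeV/u = 419.189 MeV

419.2 MeV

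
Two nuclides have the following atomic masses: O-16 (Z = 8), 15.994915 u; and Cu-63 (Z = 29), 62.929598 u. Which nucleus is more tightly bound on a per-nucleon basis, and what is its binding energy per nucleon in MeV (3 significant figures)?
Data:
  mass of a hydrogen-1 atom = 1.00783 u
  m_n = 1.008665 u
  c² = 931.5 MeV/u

Cu-63; 8.75 MeV/nucleon

O-16: Σm = 8(1.00783) + 8(1.008665) = 16.131960 u; Δm = 0.137045 u; E_B = 127.66 MeV; E_B/A = 7.979 MeV
Cu-63: Σm = 29(1.00783) + 34(1.008665) = 63.521680 u; Δm = 0.592082 u; E_B = 551.52 MeV; E_B/A = 8.754 MeV
Cu-63 has the higher binding energy per nucleon, so it is the more tightly bound nucleus.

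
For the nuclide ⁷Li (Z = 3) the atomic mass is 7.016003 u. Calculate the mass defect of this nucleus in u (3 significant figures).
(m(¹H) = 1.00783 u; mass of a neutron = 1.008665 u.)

0.0421 u

The nucleus contains 3 protons and 7 − 3 = 4 neutrons.
Total constituent mass: 3 × 1.00783 + 4 × 1.008665 = 7.058150 u
The mass defect is 7.058150 − 7.016003 = 0.042147 u.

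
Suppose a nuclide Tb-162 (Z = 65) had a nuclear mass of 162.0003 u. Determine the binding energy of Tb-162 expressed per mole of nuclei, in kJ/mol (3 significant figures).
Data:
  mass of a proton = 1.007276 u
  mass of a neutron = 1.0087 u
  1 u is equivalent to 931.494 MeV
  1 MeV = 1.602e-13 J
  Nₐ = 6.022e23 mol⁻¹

1.18e+11 kJ/mol

Σm = 65·m_p + 97·m_n = 65.472940 + 97.8439 = 163.316840 u
Δm = 163.316840 − 162.0003 = 1.316540 u
Converting to energy: 1.316540 u × 931.494 MeV/u = 1226.35 MeV
Per nucleus in joules: 1226.35 MeV × 1.602e-13 J/MeV = 1.9646e-10 J
Per mole: 1.9646e-10 J × 6.022e23 mol⁻¹ = 1.1831e+14 J/mol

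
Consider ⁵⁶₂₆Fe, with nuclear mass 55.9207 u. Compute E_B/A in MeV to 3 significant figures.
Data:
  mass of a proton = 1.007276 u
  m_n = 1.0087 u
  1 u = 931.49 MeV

8.81 MeV/nucleon

The nucleus contains 26 protons and 56 − 26 = 30 neutrons.
Σm = 26·m_p + 30·m_n = 26.189176 + 30.2610 = 56.450176 u
Δm = 56.450176 − 55.9207 = 0.529476 u
E_B = 0.529476 × 931.49 = 493.202 MeV
Dividing by A = 56 gives 8.807 MeV per nucleon.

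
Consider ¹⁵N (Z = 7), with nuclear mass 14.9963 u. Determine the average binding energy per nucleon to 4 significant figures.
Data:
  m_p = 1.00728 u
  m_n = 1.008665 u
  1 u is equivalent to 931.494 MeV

The nucleus contains 7 protons and 15 − 7 = 8 neutrons.
Mass of separated nucleons = 7(1.00728) + 8(1.008665) = 7.05096 + 8.069320 = 15.120280 u
The mass defect is 15.120280 − 14.9963 = 0.123980 u.
Converting to energy: 0.123980 u × 931.494 MeV/u = 115.487 MeV
BE/A = 115.487 MeV / 15 = 7.699 MeV/nucleon

7.699 MeV/nucleon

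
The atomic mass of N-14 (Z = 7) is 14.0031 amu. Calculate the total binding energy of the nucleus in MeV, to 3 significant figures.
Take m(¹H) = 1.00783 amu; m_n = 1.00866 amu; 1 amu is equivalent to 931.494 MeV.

Total constituent mass: 7 × 1.00783 + 7 × 1.00866 = 14.11543 amu
Δm = 14.11543 − 14.0031 = 0.11233 amu
Binding energy = Δm·c² = 0.11233 × 931.494 MeV/amu = 104.635 MeV

105 MeV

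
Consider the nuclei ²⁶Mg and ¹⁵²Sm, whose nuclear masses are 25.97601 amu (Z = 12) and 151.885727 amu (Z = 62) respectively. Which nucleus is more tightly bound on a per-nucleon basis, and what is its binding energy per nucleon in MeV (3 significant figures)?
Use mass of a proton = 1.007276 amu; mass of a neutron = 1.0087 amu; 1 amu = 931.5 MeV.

²⁶Mg: Σm = 12(1.007276) + 14(1.0087) = 26.209112 amu; Δm = 0.233102 amu; E_B = 217.13 MeV; E_B/A = 8.351 MeV
¹⁵²Sm: Σm = 62(1.007276) + 90(1.0087) = 153.234112 amu; Δm = 1.348385 amu; E_B = 1256.0 MeV; E_B/A = 8.263 MeV
²⁶Mg has the higher binding energy per nucleon, so it is the more tightly bound nucleus.

²⁶Mg; 8.35 MeV/nucleon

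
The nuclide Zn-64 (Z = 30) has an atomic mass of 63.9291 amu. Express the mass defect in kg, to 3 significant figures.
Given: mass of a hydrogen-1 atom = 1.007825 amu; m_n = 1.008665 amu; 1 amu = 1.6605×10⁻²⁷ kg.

9.97e-28 kg

The nucleus contains 30 protons and 64 − 30 = 34 neutrons.
Mass of separated nucleons = 30(1.007825) + 34(1.008665) = 30.234750 + 34.294610 = 64.529360 amu
The mass defect is 64.529360 − 63.9291 = 0.600260 amu.
In SI units: 0.600260 amu × 1.6605×10⁻²⁷ kg/amu = 9.9673e-28 kg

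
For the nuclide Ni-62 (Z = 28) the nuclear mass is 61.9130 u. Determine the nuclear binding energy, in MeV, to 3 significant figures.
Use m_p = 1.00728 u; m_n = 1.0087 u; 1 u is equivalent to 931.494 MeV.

With 28 protons and 34 neutrons (A = 62):
Σm = 28·m_p + 34·m_n = 28.20384 + 34.2958 = 62.49964 u
Mass defect Δm = 62.49964 − 61.9130 = 0.58664 u
E_B = 0.58664 × 931.494 = 546.452 MeV

546 MeV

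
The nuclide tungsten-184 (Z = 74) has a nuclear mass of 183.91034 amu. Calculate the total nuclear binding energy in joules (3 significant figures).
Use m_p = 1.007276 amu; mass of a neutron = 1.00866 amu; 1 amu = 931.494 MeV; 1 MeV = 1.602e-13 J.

The nucleus contains 74 protons and 184 − 74 = 110 neutrons.
Total constituent mass: 74 × 1.007276 + 110 × 1.00866 = 185.491024 amu
Δm = 185.491024 − 183.91034 = 1.580684 amu
E_B = 1.580684 × 931.494 = 1472.40 MeV
In joules: 1472.40 MeV × 1.602e-13 J/MeV = 2.3588e-10 J

2.36e-10 J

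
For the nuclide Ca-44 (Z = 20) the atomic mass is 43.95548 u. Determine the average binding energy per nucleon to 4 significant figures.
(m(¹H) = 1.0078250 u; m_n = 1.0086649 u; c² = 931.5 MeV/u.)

8.658 MeV/nucleon

Z = 20, so N = A − Z = 44 − 20 = 24.
Total constituent mass: 20 × 1.0078250 + 24 × 1.0086649 = 44.3644576 u
The mass defect is 44.3644576 − 43.95548 = 0.4089776 u.
Binding energy = Δm·c² = 0.4089776 × 931.5 MeV/u = 380.963 MeV
BE/A = 380.963 MeV / 44 = 8.658 MeV/nucleon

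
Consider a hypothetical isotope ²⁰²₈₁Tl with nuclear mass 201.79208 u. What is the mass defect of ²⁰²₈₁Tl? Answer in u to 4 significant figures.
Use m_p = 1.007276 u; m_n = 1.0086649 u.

Z = 81, so N = A − Z = 202 − 81 = 121.
Mass of separated nucleons = 81(1.007276) + 121(1.0086649) = 81.589356 + 122.0484529 = 203.6378089 u
Δm = 203.6378089 − 201.79208 = 1.8457289 u

1.846 u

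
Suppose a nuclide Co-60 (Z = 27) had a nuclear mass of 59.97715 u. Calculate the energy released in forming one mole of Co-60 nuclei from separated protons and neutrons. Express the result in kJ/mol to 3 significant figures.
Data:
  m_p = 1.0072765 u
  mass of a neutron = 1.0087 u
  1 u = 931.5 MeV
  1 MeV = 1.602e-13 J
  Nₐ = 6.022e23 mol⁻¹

Z = 27, so N = A − Z = 60 − 27 = 33.
Total constituent mass: 27 × 1.0072765 + 33 × 1.0087 = 60.4835655 u
Δm = 60.4835655 − 59.97715 = 0.5064155 u
Converting to energy: 0.5064155 u × 931.5 MeV/u = 471.726 MeV
Per nucleus in joules: 471.726 MeV × 1.602e-13 J/MeV = 7.5571e-11 J
Per mole: 7.5571e-11 J × 6.022e23 mol⁻¹ = 4.5509e+13 J/mol

4.55e+10 kJ/mol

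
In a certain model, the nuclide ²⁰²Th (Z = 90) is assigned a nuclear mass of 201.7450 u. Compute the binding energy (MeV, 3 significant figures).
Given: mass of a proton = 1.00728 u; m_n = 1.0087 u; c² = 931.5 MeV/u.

1760 MeV

The nucleus contains 90 protons and 202 − 90 = 112 neutrons.
Mass of separated nucleons = 90(1.00728) + 112(1.0087) = 90.65520 + 112.9744 = 203.62960 u
Mass defect Δm = 203.62960 − 201.7450 = 1.88460 u
Converting to energy: 1.88460 u × 931.5 MeV/u = 1755.50 MeV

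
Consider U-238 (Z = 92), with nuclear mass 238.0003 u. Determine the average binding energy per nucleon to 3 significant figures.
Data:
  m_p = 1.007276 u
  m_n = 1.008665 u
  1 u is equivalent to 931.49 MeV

Σm = 92·m_p + 146·m_n = 92.669392 + 147.265090 = 239.934482 u
Δm = 239.934482 − 238.0003 = 1.934182 u
Binding energy = Δm·c² = 1.934182 × 931.49 MeV/u = 1801.67 MeV
Dividing by A = 238 gives 7.570 MeV per nucleon.

7.57 MeV/nucleon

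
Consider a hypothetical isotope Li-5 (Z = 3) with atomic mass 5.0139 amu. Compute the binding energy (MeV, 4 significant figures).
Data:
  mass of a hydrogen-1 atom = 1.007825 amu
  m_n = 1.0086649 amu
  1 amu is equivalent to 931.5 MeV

Z = 3, so N = A − Z = 5 − 3 = 2.
Mass of separated nucleons = 3(1.007825) + 2(1.0086649) = 3.023475 + 2.0173298 = 5.0408048 amu
The mass defect is 5.0408048 − 5.0139 = 0.0269048 amu.
E_B = 0.0269048 × 931.5 = 25.0618 MeV

25.06 MeV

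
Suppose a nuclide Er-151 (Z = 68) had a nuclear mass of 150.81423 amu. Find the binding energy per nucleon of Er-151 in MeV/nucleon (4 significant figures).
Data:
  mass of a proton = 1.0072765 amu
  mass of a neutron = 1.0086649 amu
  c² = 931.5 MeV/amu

8.635 MeV/nucleon

Mass of separated nucleons = 68(1.0072765) + 83(1.0086649) = 68.4948020 + 83.7191867 = 152.2139887 amu
Mass defect Δm = 152.2139887 − 150.81423 = 1.3997587 amu
Converting to energy: 1.3997587 amu × 931.5 MeV/amu = 1303.88 MeV
Per nucleon: 1303.88 / 151 = 8.635 MeV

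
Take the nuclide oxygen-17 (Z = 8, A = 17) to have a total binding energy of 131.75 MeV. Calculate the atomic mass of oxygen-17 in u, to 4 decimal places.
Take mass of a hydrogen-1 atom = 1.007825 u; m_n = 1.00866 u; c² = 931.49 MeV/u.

16.9991 u

Mass defect = 131.75 MeV / (931.49 MeV/u) = 0.141440 u
Constituent mass = 8(1.007825) + 9(1.00866) = 17.140540 u
Atomic mass = 17.140540 − 0.141440 = 16.999100 u ≈ 16.9991 u (to 4 decimal places)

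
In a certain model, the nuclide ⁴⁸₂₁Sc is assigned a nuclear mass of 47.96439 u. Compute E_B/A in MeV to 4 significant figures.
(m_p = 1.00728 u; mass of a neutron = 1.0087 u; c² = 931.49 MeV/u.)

8.216 MeV/nucleon

The nucleus contains 21 protons and 48 − 21 = 27 neutrons.
Σm = 21·m_p + 27·m_n = 21.15288 + 27.2349 = 48.38778 u
The mass defect is 48.38778 − 47.96439 = 0.42339 u.
Converting to energy: 0.42339 u × 931.49 MeV/u = 394.384 MeV
Dividing by A = 48 gives 8.216 MeV per nucleon.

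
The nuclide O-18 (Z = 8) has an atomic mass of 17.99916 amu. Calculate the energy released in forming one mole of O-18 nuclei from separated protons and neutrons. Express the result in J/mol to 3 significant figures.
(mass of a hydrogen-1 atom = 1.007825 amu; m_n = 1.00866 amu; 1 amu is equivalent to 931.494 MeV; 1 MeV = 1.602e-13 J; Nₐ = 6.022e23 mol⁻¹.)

1.35e+13 J/mol

Z = 8, so N = A − Z = 18 − 8 = 10.
Total constituent mass: 8 × 1.007825 + 10 × 1.00866 = 18.149200 amu
Mass defect Δm = 18.149200 − 17.99916 = 0.150040 amu
Converting to energy: 0.150040 amu × 931.494 MeV/amu = 139.761 MeV
Per nucleus in joules: 139.761 MeV × 1.602e-13 J/MeV = 2.2390e-11 J
Per mole: 2.2390e-11 J × 6.022e23 mol⁻¹ = 1.3483e+13 J/mol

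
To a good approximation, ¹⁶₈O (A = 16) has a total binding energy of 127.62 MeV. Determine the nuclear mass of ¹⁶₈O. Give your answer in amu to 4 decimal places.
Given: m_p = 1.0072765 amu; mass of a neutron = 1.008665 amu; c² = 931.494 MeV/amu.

Mass defect = 127.62 MeV / (931.494 MeV/amu) = 0.137006 amu
Constituent mass = 8(1.0072765) + 8(1.008665) = 16.1275320 amu
Nuclear mass = 16.1275320 − 0.137006 = 15.9905260 amu ≈ 15.9905 amu (to 4 decimal places)

15.9905 amu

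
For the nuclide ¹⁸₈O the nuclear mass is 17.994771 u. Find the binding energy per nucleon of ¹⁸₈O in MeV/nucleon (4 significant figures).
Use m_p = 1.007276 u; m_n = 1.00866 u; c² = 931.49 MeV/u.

7.764 MeV/nucleon

Z = 8, so N = A − Z = 18 − 8 = 10.
Total constituent mass: 8 × 1.007276 + 10 × 1.00866 = 18.144808 u
The mass defect is 18.144808 − 17.994771 = 0.150037 u.
Binding energy = Δm·c² = 0.150037 × 931.49 MeV/u = 139.758 MeV
Per nucleon: 139.758 / 18 = 7.764 MeV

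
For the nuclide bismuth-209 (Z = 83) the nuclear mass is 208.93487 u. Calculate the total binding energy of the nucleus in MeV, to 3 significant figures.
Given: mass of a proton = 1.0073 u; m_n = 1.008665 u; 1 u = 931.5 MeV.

1640 MeV

Mass of separated nucleons = 83(1.0073) + 126(1.008665) = 83.6059 + 127.091790 = 210.697690 u
Mass defect Δm = 210.697690 − 208.93487 = 1.762820 u
Binding energy = Δm·c² = 1.762820 × 931.5 MeV/u = 1642.07 MeV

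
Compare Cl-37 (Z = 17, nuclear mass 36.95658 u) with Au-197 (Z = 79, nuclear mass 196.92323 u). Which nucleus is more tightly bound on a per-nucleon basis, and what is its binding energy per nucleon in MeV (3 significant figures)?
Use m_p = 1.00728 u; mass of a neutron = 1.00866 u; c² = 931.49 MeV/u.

Cl-37: Σm = 17(1.00728) + 20(1.00866) = 37.29696 u; Δm = 0.34038 u; E_B = 317.06 MeV; E_B/A = 8.569 MeV
Au-197: Σm = 79(1.00728) + 118(1.00866) = 198.59700 u; Δm = 1.67377 u; E_B = 1559.1 MeV; E_B/A = 7.914 MeV
Cl-37 has the higher binding energy per nucleon, so it is the more tightly bound nucleus.

Cl-37; 8.57 MeV/nucleon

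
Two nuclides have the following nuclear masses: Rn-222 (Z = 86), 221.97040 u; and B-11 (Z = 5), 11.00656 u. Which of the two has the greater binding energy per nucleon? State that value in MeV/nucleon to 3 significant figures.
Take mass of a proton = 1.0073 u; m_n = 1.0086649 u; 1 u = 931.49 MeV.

Rn-222; 7.70 MeV/nucleon

Rn-222: Σm = 86(1.0073) + 136(1.0086649) = 223.8062264 u; Δm = 1.8358264 u; E_B = 1710.1 MeV; E_B/A = 7.703 MeV
B-11: Σm = 5(1.0073) + 6(1.0086649) = 11.0884894 u; Δm = 0.0819294 u; E_B = 76.316 MeV; E_B/A = 6.938 MeV
Rn-222 has the higher binding energy per nucleon, so it is the more tightly bound nucleus.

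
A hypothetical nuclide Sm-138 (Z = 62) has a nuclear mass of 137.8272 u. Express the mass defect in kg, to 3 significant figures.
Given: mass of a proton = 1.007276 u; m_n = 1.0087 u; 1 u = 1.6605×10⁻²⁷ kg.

Σm = 62·m_p + 76·m_n = 62.451112 + 76.6612 = 139.112312 u
Δm = 139.112312 − 137.8272 = 1.285112 u
In SI units: 1.285112 u × 1.6605×10⁻²⁷ kg/u = 2.1339e-27 kg

2.13e-27 kg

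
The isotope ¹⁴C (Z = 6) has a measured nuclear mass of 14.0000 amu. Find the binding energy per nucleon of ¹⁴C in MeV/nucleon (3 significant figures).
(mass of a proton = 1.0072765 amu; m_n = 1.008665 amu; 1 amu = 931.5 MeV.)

7.52 MeV/nucleon

Σm = 6·m_p + 8·m_n = 6.0436590 + 8.069320 = 14.1129790 amu
The mass defect is 14.1129790 − 14.0000 = 0.1129790 amu.
Binding energy = Δm·c² = 0.1129790 × 931.5 MeV/amu = 105.240 MeV
BE/A = 105.240 MeV / 14 = 7.517 MeV/nucleon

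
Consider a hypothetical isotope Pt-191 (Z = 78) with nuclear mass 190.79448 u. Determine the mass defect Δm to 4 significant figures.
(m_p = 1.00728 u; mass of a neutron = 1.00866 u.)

1.752 u

Total constituent mass: 78 × 1.00728 + 113 × 1.00866 = 192.54642 u
The mass defect is 192.54642 − 190.79448 = 1.75194 u.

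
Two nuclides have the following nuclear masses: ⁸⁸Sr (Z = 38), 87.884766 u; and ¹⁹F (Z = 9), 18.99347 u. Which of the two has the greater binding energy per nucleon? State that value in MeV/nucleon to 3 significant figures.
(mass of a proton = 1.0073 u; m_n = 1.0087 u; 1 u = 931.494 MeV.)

⁸⁸Sr: Σm = 38(1.0073) + 50(1.0087) = 88.7124 u; Δm = 0.827634 u; E_B = 770.94 MeV; E_B/A = 8.761 MeV
¹⁹F: Σm = 9(1.0073) + 10(1.0087) = 19.1527 u; Δm = 0.15923 u; E_B = 148.32 MeV; E_B/A = 7.806 MeV
⁸⁸Sr has the higher binding energy per nucleon, so it is the more tightly bound nucleus.

⁸⁸Sr; 8.76 MeV/nucleon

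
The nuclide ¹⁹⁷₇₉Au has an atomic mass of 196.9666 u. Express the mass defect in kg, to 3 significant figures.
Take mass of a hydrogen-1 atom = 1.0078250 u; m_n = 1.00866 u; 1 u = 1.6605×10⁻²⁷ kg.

2.78e-27 kg

With 79 protons and 118 neutrons (A = 197):
Total constituent mass: 79 × 1.0078250 + 118 × 1.00866 = 198.6400550 u
The mass defect is 198.6400550 − 196.9666 = 1.6734550 u.
In SI units: 1.6734550 u × 1.6605×10⁻²⁷ kg/u = 2.7788e-27 kg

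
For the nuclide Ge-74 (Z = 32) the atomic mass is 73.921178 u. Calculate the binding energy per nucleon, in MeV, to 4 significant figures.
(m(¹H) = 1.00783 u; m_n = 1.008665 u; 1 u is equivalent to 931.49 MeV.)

Z = 32, so N = A − Z = 74 − 32 = 42.
Total constituent mass: 32 × 1.00783 + 42 × 1.008665 = 74.614490 u
Δm = 74.614490 − 73.921178 = 0.693312 u
Converting to energy: 0.693312 u × 931.49 MeV/u = 645.813 MeV
BE/A = 645.813 MeV / 74 = 8.727 MeV/nucleon

8.727 MeV/nucleon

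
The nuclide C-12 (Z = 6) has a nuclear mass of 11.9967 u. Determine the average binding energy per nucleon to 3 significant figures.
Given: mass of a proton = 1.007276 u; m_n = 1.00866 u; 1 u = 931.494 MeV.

Total constituent mass: 6 × 1.007276 + 6 × 1.00866 = 12.095616 u
Δm = 12.095616 − 11.9967 = 0.098916 u
E_B = 0.098916 × 931.494 = 92.1397 MeV
Per nucleon: 92.1397 / 12 = 7.678 MeV

7.68 MeV/nucleon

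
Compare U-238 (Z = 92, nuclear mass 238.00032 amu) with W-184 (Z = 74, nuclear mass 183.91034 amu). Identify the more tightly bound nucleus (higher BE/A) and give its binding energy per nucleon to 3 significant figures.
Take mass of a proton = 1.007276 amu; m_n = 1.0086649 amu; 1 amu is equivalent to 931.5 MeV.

W-184; 8.00 MeV/nucleon

U-238: Σm = 92(1.007276) + 146(1.0086649) = 239.9344674 amu; Δm = 1.9341474 amu; E_B = 1801.7 MeV; E_B/A = 7.570 MeV
W-184: Σm = 74(1.007276) + 110(1.0086649) = 185.4915630 amu; Δm = 1.5812230 amu; E_B = 1472.9 MeV; E_B/A = 8.0049 MeV
W-184 has the higher binding energy per nucleon, so it is the more tightly bound nucleus.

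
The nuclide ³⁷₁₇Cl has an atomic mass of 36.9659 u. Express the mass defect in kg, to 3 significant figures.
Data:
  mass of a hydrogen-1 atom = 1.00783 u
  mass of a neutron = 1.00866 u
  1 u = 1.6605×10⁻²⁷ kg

Total constituent mass: 17 × 1.00783 + 20 × 1.00866 = 37.30631 u
Mass defect Δm = 37.30631 − 36.9659 = 0.34041 u
In SI units: 0.34041 u × 1.6605×10⁻²⁷ kg/u = 5.6525e-28 kg

5.65e-28 kg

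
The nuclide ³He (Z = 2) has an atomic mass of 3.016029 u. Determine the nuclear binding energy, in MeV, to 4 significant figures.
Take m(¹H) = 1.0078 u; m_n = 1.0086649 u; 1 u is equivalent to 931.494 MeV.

7.672 MeV

Total constituent mass: 2 × 1.0078 + 1 × 1.0086649 = 3.0242649 u
Δm = 3.0242649 − 3.016029 = 0.0082359 u
E_B = 0.0082359 × 931.494 = 7.67169 MeV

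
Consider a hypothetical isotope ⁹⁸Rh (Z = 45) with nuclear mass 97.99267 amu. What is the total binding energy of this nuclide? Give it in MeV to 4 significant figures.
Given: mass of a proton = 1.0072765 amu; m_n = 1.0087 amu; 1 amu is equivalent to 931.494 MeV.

The nucleus contains 45 protons and 98 − 45 = 53 neutrons.
Mass of separated nucleons = 45(1.0072765) + 53(1.0087) = 45.3274425 + 53.4611 = 98.7885425 amu
The mass defect is 98.7885425 − 97.99267 = 0.7958725 amu.
Binding energy = Δm·c² = 0.7958725 × 931.494 MeV/amu = 741.350 MeV

741.4 MeV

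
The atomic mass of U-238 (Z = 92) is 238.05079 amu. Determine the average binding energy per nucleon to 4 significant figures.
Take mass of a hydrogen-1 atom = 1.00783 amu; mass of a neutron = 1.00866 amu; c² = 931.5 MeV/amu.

Σm = 92·m(¹H) + 146·m_n = 92.72036 + 147.26436 = 239.98472 amu
The mass defect is 239.98472 − 238.05079 = 1.93393 amu.
Binding energy = Δm·c² = 1.93393 × 931.5 MeV/amu = 1801.46 MeV
Dividing by A = 238 gives 7.569 MeV per nucleon.

7.569 MeV/nucleon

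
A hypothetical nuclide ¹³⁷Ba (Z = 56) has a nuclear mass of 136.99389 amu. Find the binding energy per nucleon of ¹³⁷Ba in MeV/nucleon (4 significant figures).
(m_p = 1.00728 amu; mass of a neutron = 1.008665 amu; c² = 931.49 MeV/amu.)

7.586 MeV/nucleon

With 56 protons and 81 neutrons (A = 137):
Σm = 56·m_p + 81·m_n = 56.40768 + 81.701865 = 138.109545 amu
The mass defect is 138.109545 − 136.99389 = 1.115655 amu.
E_B = 1.115655 × 931.49 = 1039.22 MeV
Per nucleon: 1039.22 / 137 = 7.586 MeV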